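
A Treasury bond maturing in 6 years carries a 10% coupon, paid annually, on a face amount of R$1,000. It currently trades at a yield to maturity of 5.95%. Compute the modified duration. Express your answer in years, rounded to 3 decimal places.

4.629 years

Periodic yield y = 0.0595. First find Macaulay duration:
  t   CF        PV=CF/(1+0.0595)^t    t·PV
  1       100.00        94.3841        94.3841
  2       100.00        89.0837       178.1673
  3       100.00        84.0809       252.2426
  4       100.00        79.3590       317.4360
  5       100.00        74.9023       374.5115
  6     1,100.00       777.6549     4,665.9295
  Σ                  1,199.4649     5,882.6710
P = 1,199.4649; Macaulay duration = 5,882.6710 / 1,199.4649 = 4.90441 years.
Modified duration = D_Mac / (1 + y) = 4.90441 / 1.0595 = 4.62899 years.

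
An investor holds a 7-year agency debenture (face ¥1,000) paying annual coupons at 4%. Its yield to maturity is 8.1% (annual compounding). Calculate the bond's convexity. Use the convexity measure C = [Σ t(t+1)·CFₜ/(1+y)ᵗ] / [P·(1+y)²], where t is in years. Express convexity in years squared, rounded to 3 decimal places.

With y = 0.081:
  t   CF        PV=CF/(1+0.081)^t    t·PV        t(t+1)·PV
  1        40.00        37.0028        37.0028          74.0056
  2        40.00        34.2301        68.4603         205.3808
  3        40.00        31.6652        94.9957         379.9830
  4        40.00        29.2926       117.1702         585.8510
  5        40.00        27.0976       135.4882         812.9293
  6        40.00        25.0672       150.4032       1,052.8224
  7     1,040.00       602.9114     4,220.3797      33,763.0373
  Σ                    787.2669     4,823.9001      36,874.0094
P = 787.2669.
Convexity = Σ t(t+1)·PV / [P·(1+y)²] = 36,874.0094 / (787.2669 × 1.168561) = 40.08178.

40.082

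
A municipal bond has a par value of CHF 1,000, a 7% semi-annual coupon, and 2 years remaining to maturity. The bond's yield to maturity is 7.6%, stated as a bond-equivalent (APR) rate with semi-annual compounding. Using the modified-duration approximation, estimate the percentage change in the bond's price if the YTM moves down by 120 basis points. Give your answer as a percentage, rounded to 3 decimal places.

+2.197%

Periodic yield y = 0.038. Modified duration first:
  t   CF        PV=CF/(1+0.038)^t    t·PV
  1        35.00        33.7187        33.7187
  2        35.00        32.4843        64.9686
  3        35.00        31.2951        93.8852
  4     1,035.00       891.5607     3,566.2430
  Σ                    989.0588     3,758.8154
P = 989.0588; D_Mac = 3.80040 half-year periods = 1.90020 yrs; D_mod = 1.90020/(1+0.038) = 1.83063 yrs.
ΔP/P ≈ -D_mod · Δy = -1.83063 × (-0.012) = +0.021968 = +2.1968%.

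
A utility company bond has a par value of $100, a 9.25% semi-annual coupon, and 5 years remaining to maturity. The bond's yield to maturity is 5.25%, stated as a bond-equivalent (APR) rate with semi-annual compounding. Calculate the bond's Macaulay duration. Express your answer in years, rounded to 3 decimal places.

4.193 years

Periodic yield y = 0.02625. Discount each cash flow and weight by its period:
  t   CF        PV=CF/(1+0.02625)^t    t·PV
  1        4.625         4.5067         4.5067
  2        4.625         4.3914         8.7828
  3        4.625         4.2791        12.8373
  4        4.625         4.1696        16.6786
  5        4.625         4.0630        20.3150
  6        4.625         3.9591        23.7544
  7        4.625         3.8578        27.0046
  8        4.625         3.7591        30.0730
  9        4.625         3.6630        32.9667
  10     104.625        80.7428       807.4279
  Σ                    117.3916       984.3470
Price P = Σ PV = 117.3916.
Macaulay duration = Σ(t·PV) / P = 984.3470 / 117.3916 = 8.38516 half-year periods.
In years: 8.38516 / 2 = 4.19258 years.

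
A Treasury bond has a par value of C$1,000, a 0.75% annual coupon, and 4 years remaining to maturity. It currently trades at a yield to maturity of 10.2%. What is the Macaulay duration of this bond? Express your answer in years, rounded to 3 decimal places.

Periodic yield y = 0.102. Discount each cash flow and weight by its year:
  t   CF        PV=CF/(1+0.102)^t    t·PV
  1         7.50         6.8058         6.8058
  2         7.50         6.1759        12.3517
  3         7.50         5.6042        16.8127
  4     1,007.50       683.1541     2,732.6164
  Σ                    701.7400     2,768.5866
Price P = Σ PV = 701.7400.
Macaulay duration = Σ(t·PV) / P = 2,768.5866 / 701.7400 = 3.94532 years.

3.945 years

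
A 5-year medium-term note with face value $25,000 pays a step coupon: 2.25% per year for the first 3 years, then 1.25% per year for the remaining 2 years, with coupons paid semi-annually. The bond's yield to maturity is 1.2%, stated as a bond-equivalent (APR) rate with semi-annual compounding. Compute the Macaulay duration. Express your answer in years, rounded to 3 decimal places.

4.774 years

Periodic yield y = 0.006. Discount each cash flow and weight by its period:
  t   CF        PV=CF/(1+0.006)^t    t·PV
  1       281.25       279.5726       279.5726
  2       281.25       277.9051       555.8103
  3       281.25       276.2476       828.7429
  4       281.25       274.6000     1,098.4002
  5       281.25       272.9623     1,364.8114
  6       281.25       271.3343     1,628.0056
  7       156.25       149.8422     1,048.8954
  8       156.25       148.9485     1,191.5881
  9       156.25       148.0602     1,332.5414
  10   25,156.25    23,695.5119   236,955.1187
  Σ                 25,794.9847   246,283.4867
Price P = Σ PV = 25,794.9847.
Macaulay duration = Σ(t·PV) / P = 246,283.4867 / 25,794.9847 = 9.54773 half-year periods.
In years: 9.54773 / 2 = 4.77386 years.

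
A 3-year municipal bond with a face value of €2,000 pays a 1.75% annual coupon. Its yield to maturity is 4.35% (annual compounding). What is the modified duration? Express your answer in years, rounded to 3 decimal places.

Periodic yield y = 0.0435. First find Macaulay duration:
  t   CF        PV=CF/(1+0.0435)^t    t·PV
  1        35.00        33.5410        33.5410
  2        35.00        32.1428        64.2855
  3     2,035.00     1,790.9648     5,372.8944
  Σ                  1,856.6485     5,470.7209
P = 1,856.6485; Macaulay duration = 5,470.7209 / 1,856.6485 = 2.94656 years.
Modified duration = D_Mac / (1 + y) = 2.94656 / 1.0435 = 2.82373 years.

2.824 years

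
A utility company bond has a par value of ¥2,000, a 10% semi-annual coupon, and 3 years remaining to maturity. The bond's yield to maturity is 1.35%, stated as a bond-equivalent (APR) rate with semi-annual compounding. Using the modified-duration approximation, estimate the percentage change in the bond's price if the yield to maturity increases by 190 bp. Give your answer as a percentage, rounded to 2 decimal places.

-5.11%

Periodic yield y = 0.00675. Modified duration first:
  t   CF        PV=CF/(1+0.00675)^t    t·PV
  1       100.00        99.3295        99.3295
  2       100.00        98.6635       197.3271
  3       100.00        98.0020       294.0061
  4       100.00        97.3450       389.3798
  5       100.00        96.6923       483.4614
  6     2,100.00     2,016.9237    12,101.5421
  Σ                  2,506.9560    13,565.0460
P = 2,506.9560; D_Mac = 5.41096 half-year periods = 2.70548 yrs; D_mod = 2.70548/(1+0.00675) = 2.68734 yrs.
ΔP/P ≈ -D_mod · Δy = -2.68734 × (+0.019) = -0.051059 = -5.1059%.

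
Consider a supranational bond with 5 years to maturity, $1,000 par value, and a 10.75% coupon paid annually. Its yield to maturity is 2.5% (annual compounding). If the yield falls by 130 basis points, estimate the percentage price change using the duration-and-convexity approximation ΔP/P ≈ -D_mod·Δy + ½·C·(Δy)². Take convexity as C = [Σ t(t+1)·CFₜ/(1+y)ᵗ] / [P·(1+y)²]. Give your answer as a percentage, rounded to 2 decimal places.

+5.60%

With y = 0.025:
  t   CF        PV=CF/(1+0.025)^t    t·PV        t(t+1)·PV
  1       107.50       104.8780       104.8780         209.7561
  2       107.50       102.3200       204.6401         613.9203
  3       107.50        99.8244       299.4733       1,197.8932
  4       107.50        97.3897       389.5588       1,947.7939
  5     1,107.50       978.8686     4,894.3431      29,366.0587
  Σ                  1,383.2809     5,892.8933      33,335.4222
P = 1,383.2809; D_Mac = 4.26008 yrs; D_mod = 4.15618 yrs; C = 22.93759.
Duration effect: -4.15618 × (-0.013) = +0.054030
Convexity effect: 0.5 × 22.93759 × (-0.013)² = +0.0019382
ΔP/P ≈ +0.054030 + 0.0019382 = +0.055969 = +5.5969%.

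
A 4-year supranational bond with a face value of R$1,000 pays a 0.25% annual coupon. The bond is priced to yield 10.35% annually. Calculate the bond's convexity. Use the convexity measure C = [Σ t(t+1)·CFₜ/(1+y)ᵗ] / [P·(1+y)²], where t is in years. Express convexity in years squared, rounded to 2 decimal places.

16.32

With y = 0.1035:
  t   CF        PV=CF/(1+0.1035)^t    t·PV        t(t+1)·PV
  1         2.50         2.2655         2.2655           4.5310
  2         2.50         2.0530         4.1061          12.3182
  3         2.50         1.8605         5.5814          22.3257
  4     1,002.50       676.0752     2,704.3010      13,521.5048
  Σ                    682.2543     2,716.2540      13,560.6797
P = 682.2543.
Convexity = Σ t(t+1)·PV / [P·(1+y)²] = 13,560.6797 / (682.2543 × 1.217712) = 16.32264.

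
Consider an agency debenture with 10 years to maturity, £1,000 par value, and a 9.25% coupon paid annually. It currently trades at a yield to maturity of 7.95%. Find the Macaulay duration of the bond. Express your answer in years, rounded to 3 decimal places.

Periodic yield y = 0.0795. Discount each cash flow and weight by its year:
  t   CF        PV=CF/(1+0.0795)^t    t·PV
  1        92.50        85.6878        85.6878
  2        92.50        79.3773       158.7546
  3        92.50        73.5316       220.5947
  4        92.50        68.1163       272.4653
  5        92.50        63.0999       315.4994
  6        92.50        58.4529       350.7172
  7        92.50        54.1481       379.0367
  8        92.50        50.1604       401.2828
  9        92.50        46.4663       418.1965
  10    1,092.50       508.3876     5,083.8763
  Σ                  1,087.4281     7,686.1114
Price P = Σ PV = 1,087.4281.
Macaulay duration = Σ(t·PV) / P = 7,686.1114 / 1,087.4281 = 7.06816 years.

7.068 years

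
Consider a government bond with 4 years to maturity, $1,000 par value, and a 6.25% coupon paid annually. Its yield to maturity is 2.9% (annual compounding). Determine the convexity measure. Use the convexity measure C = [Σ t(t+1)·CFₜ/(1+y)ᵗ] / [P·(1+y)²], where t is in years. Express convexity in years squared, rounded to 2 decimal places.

16.89

With y = 0.029:
  t   CF        PV=CF/(1+0.029)^t    t·PV        t(t+1)·PV
  1        62.50        60.7386        60.7386         121.4772
  2        62.50        59.0268       118.0536         354.1608
  3        62.50        57.3633       172.0898         688.3592
  4     1,062.50       947.6925     3,790.7700      18,953.8498
  Σ                  1,124.8211     4,141.6520      20,117.8470
P = 1,124.8211.
Convexity = Σ t(t+1)·PV / [P·(1+y)²] = 20,117.8470 / (1,124.8211 × 1.058841) = 16.89146.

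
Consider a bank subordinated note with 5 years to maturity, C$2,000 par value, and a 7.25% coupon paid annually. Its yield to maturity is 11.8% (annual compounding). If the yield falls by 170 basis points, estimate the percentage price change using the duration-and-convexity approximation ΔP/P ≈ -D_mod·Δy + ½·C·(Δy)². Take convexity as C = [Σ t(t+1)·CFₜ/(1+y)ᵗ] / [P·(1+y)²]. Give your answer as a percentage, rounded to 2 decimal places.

With y = 0.118:
  t   CF        PV=CF/(1+0.118)^t    t·PV        t(t+1)·PV
  1       145.00       129.6959       129.6959         259.3918
  2       145.00       116.0071       232.0141         696.0423
  3       145.00       103.7630       311.2891       1,245.1562
  4       145.00        92.8113       371.2451       1,856.2257
  5     2,145.00     1,228.0563     6,140.2815      36,841.6891
  Σ                  1,670.3335     7,184.5257      40,898.5051
P = 1,670.3335; D_Mac = 4.30125 yrs; D_mod = 3.84727 yrs; C = 19.58938.
Duration effect: -3.84727 × (-0.017) = +0.065404
Convexity effect: 0.5 × 19.58938 × (-0.017)² = +0.0028307
ΔP/P ≈ +0.065404 + 0.0028307 = +0.068234 = +6.8234%.

+6.82%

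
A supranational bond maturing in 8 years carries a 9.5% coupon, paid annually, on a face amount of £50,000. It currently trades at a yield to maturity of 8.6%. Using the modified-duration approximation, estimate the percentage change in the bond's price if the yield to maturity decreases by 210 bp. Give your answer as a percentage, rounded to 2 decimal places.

+11.61%

Periodic yield y = 0.086. Modified duration first:
  t   CF        PV=CF/(1+0.086)^t    t·PV
  1     4,750.00     4,373.8490     4,373.8490
  2     4,750.00     4,027.4853     8,054.9705
  3     4,750.00     3,708.5500    11,125.6499
  4     4,750.00     3,414.8710    13,659.4842
  5     4,750.00     3,144.4485    15,722.2424
  6     4,750.00     2,895.4406    17,372.6435
  7     4,750.00     2,666.1516    18,663.0609
  8    54,750.00    28,297.3340   226,378.6723
  Σ                 52,528.1299   315,350.5727
P = 52,528.1299; D_Mac = 6.00346 yrs; D_mod = 6.00346/(1+0.086) = 5.52805 yrs.
ΔP/P ≈ -D_mod · Δy = -5.52805 × (-0.021) = +0.116089 = +11.6089%.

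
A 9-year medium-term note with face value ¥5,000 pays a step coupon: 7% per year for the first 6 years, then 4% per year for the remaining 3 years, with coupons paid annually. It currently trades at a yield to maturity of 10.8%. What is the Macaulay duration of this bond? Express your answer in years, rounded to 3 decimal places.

Periodic yield y = 0.108. Discount each cash flow and weight by its year:
  t   CF        PV=CF/(1+0.108)^t    t·PV
  1       350.00       315.8845       315.8845
  2       350.00       285.0943       570.1886
  3       350.00       257.3053       771.9160
  4       350.00       232.2250       928.9001
  5       350.00       209.5894     1,047.9468
  6       350.00       189.1601     1,134.9605
  7       200.00        97.5555       682.8884
  8       200.00        88.0465       704.3717
  9     5,200.00     2,066.0722    18,594.6501
  Σ                  3,740.9327    24,751.7065
Price P = Σ PV = 3,740.9327.
Macaulay duration = Σ(t·PV) / P = 24,751.7065 / 3,740.9327 = 6.61645 years.

6.616 years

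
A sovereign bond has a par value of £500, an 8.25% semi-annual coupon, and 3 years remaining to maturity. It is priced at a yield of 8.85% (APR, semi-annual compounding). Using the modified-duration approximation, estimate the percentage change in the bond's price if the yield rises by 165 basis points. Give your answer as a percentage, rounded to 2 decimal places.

-4.29%

Periodic yield y = 0.04425. Modified duration first:
  t   CF        PV=CF/(1+0.04425)^t    t·PV
  1       20.625        19.7510        19.7510
  2       20.625        18.9141        37.8281
  3       20.625        18.1126        54.3378
  4       20.625        17.3451        69.3803
  5       20.625        16.6101        83.0504
  6      520.625       401.5116     2,409.0697
  Σ                    492.2444     2,673.4173
P = 492.2444; D_Mac = 5.43108 half-year periods = 2.71554 yrs; D_mod = 2.71554/(1+0.04425) = 2.60047 yrs.
ΔP/P ≈ -D_mod · Δy = -2.60047 × (+0.0165) = -0.042908 = -4.2908%.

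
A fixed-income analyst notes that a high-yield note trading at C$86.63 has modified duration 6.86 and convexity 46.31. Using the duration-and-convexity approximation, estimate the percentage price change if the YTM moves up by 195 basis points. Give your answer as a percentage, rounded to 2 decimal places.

Duration effect: -D_mod·Δy = -6.86 × (+0.0195) = -0.133770
Convexity effect: ½·C·(Δy)² = 0.5 × 46.31 × (0.0195)² = +0.00880468875
ΔP/P ≈ -0.133770 + 0.00880468875 = -0.12496531125
= -12.496531125%.

-12.50%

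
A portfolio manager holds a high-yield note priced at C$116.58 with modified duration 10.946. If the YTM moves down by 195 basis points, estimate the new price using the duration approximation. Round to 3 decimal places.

C$141.464

Duration approximation: ΔP/P ≈ -D_mod · Δy = -10.946 × (-0.0195) = +0.213447.
New price ≈ 116.58 × (1 + 0.213447) = 141.46365126.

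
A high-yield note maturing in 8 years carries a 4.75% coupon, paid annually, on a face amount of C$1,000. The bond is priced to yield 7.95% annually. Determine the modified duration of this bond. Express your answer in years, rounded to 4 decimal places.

6.1999 years

Periodic yield y = 0.0795. First find Macaulay duration:
  t   CF        PV=CF/(1+0.0795)^t    t·PV
  1        47.50        44.0019        44.0019
  2        47.50        40.7613        81.5227
  3        47.50        37.7595       113.2784
  4        47.50        34.9786       139.9146
  5        47.50        32.4026       162.0132
  6        47.50        30.0163       180.0980
  7        47.50        27.8058       194.6405
  8     1,047.50       568.0321     4,544.2566
  Σ                    815.7581     5,459.7257
P = 815.7581; Macaulay duration = 5,459.7257 / 815.7581 = 6.69282 years.
Modified duration = D_Mac / (1 + y) = 6.69282 / 1.0795 = 6.19993 years.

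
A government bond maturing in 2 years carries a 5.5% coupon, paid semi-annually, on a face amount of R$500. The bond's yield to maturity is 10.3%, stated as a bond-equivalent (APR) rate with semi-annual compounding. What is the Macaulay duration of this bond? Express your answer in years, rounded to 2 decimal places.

1.92 years

Periodic yield y = 0.0515. Discount each cash flow and weight by its period:
  t   CF        PV=CF/(1+0.0515)^t    t·PV
  1        13.75        13.0766        13.0766
  2        13.75        12.4361        24.8722
  3        13.75        11.8270        35.4810
  4       513.75       420.2568     1,681.0271
  Σ                    457.5964     1,754.4569
Price P = Σ PV = 457.5964.
Macaulay duration = Σ(t·PV) / P = 1,754.4569 / 457.5964 = 3.83407 half-year periods.
In years: 3.83407 / 2 = 1.91704 years.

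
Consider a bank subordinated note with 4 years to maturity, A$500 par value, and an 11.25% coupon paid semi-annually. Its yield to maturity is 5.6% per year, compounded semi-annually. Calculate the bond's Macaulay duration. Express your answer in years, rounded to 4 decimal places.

Periodic yield y = 0.028. Discount each cash flow and weight by its period:
  t   CF        PV=CF/(1+0.028)^t    t·PV
  1       28.125        27.3589        27.3589
  2       28.125        26.6138        53.2275
  3       28.125        25.8889        77.6666
  4       28.125        25.1837       100.7349
  5       28.125        24.4978       122.4890
  6       28.125        23.8305       142.9832
  7       28.125        23.1815       162.2702
  8      528.125       423.4399     3,387.5194
  Σ                    599.9950     4,074.2499
Price P = Σ PV = 599.9950.
Macaulay duration = Σ(t·PV) / P = 4,074.2499 / 599.9950 = 6.79047 half-year periods.
In years: 6.79047 / 2 = 3.39524 years.

3.3952 years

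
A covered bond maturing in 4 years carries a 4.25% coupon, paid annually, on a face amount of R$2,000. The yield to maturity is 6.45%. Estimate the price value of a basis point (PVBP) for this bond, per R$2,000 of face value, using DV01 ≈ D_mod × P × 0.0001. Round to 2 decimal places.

Periodic yield y = 0.0645.
  t   CF        PV=CF/(1+0.0645)^t    t·PV
  1        85.00        79.8497        79.8497
  2        85.00        75.0115       150.0229
  3        85.00        70.4664       211.3991
  4     2,085.00     1,623.7658     6,495.0633
  Σ                  1,849.0933     6,936.3350
P = 1,849.0933; D_Mac = 3.75121 yrs; D_mod = 3.52392 yrs.
DV01 ≈ 3.52392 × 1,849.0933 × 0.0001 = 0.651605.

R$0.65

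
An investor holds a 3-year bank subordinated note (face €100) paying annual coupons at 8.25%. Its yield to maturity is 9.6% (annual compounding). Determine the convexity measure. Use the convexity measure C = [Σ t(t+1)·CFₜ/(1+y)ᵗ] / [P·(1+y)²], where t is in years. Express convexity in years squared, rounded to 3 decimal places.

8.986

With y = 0.096:
  t   CF        PV=CF/(1+0.096)^t    t·PV        t(t+1)·PV
  1         8.25         7.5274         7.5274          15.0547
  2         8.25         6.8680        13.7361          41.2082
  3       108.25        82.2236       246.6707         986.6826
  Σ                     96.6190       267.9341       1,042.9456
P = 96.6190.
Convexity = Σ t(t+1)·PV / [P·(1+y)²] = 1,042.9456 / (96.6190 × 1.201216) = 8.98624.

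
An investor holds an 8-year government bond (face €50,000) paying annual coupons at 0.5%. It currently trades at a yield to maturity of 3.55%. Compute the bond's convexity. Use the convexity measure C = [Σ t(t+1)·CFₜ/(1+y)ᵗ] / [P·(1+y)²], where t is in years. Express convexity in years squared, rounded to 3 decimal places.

65.376

With y = 0.0355:
  t   CF        PV=CF/(1+0.0355)^t    t·PV        t(t+1)·PV
  1       250.00       241.4293       241.4293         482.8585
  2       250.00       233.1524       466.3047       1,398.9141
  3       250.00       225.1592       675.4776       2,701.9104
  4       250.00       217.4401       869.7603       4,348.8016
  5       250.00       209.9856     1,049.9279       6,299.5677
  6       250.00       202.7867     1,216.7200       8,517.0399
  7       250.00       195.8345     1,370.8418      10,966.7341
  8    50,250.00    38,013.2709   304,106.1669   2,736,955.5025
  Σ                 39,539.0586   309,996.6285   2,771,671.3287
P = 39,539.0586.
Convexity = Σ t(t+1)·PV / [P·(1+y)²] = 2,771,671.3287 / (39,539.0586 × 1.072260) = 65.37553.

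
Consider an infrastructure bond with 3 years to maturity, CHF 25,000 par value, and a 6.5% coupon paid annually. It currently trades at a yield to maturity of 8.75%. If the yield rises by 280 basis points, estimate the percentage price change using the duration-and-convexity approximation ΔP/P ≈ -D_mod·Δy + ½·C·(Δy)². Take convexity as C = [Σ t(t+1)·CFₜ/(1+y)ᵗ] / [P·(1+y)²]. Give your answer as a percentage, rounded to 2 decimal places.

With y = 0.0875:
  t   CF        PV=CF/(1+0.0875)^t    t·PV        t(t+1)·PV
  1     1,625.00     1,494.2529     1,494.2529       2,988.5057
  2     1,625.00     1,374.0256     2,748.0513       8,244.1538
  3    26,625.00    20,701.5002    62,104.5007     248,418.0027
  Σ                 23,569.7787    66,346.8048     259,650.6622
P = 23,569.7787; D_Mac = 2.81491 yrs; D_mod = 2.58842 yrs; C = 9.31484.
Duration effect: -2.58842 × (+0.028) = -0.072476
Convexity effect: 0.5 × 9.31484 × (0.028)² = +0.0036514
ΔP/P ≈ -0.072476 + 0.0036514 = -0.068824 = -6.8824%.

-6.88%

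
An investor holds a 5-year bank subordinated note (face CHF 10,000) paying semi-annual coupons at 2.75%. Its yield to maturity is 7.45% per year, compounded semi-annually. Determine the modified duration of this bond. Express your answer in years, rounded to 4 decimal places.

4.4961 years

Periodic yield y = 0.03725. First find Macaulay duration:
  t   CF        PV=CF/(1+0.03725)^t    t·PV
  1       137.50       132.5621       132.5621
  2       137.50       127.8015       255.6029
  3       137.50       123.2118       369.6355
  4       137.50       118.7870       475.1480
  5       137.50       114.5211       572.6055
  6       137.50       110.4084       662.4503
  7       137.50       106.4434       745.1036
  8       137.50       102.6207       820.9659
  9       137.50        98.9354       890.4186
  10   10,137.50     7,032.2845    70,322.8450
  Σ                  8,067.5758    75,247.3372
P = 8,067.5758; Macaulay duration = 75,247.3372 / 8,067.5758 = 9.32713 half-year periods = 4.66357 years.
Modified duration = D_Mac / (1 + y) = 4.66357 / 1.03725 = 4.49609 years.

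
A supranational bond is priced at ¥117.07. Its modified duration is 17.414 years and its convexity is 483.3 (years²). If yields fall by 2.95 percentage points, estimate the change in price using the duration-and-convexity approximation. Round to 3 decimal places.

+¥84.760

Duration effect: -D_mod·Δy = -17.414 × (-0.0295) = +0.513713
Convexity effect: ½·C·(Δy)² = 0.5 × 483.3 × (-0.0295)² = +0.2102959125
ΔP/P ≈ +0.513713 + 0.2102959125 = +0.7240089125
ΔP ≈ 117.07 × (+0.7240089125) = +84.759723386375.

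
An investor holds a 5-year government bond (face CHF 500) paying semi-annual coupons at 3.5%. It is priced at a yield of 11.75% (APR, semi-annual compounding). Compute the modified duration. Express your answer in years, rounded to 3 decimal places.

4.285 years

Periodic yield y = 0.05875. First find Macaulay duration:
  t   CF        PV=CF/(1+0.05875)^t    t·PV
  1         8.75         8.2645         8.2645
  2         8.75         7.8059        15.6117
  3         8.75         7.3727        22.1182
  4         8.75         6.9636        27.8544
  5         8.75         6.5772        32.8860
  6         8.75         6.2122        37.2734
  7         8.75         5.8675        41.0726
  8         8.75         5.5419        44.3354
  9         8.75         5.2344        47.1096
  10      508.75       287.4552     2,874.5521
  Σ                    347.2951     3,151.0779
P = 347.2951; Macaulay duration = 3,151.0779 / 347.2951 = 9.07320 half-year periods = 4.53660 years.
Modified duration = D_Mac / (1 + y) = 4.53660 / 1.05875 = 4.28486 years.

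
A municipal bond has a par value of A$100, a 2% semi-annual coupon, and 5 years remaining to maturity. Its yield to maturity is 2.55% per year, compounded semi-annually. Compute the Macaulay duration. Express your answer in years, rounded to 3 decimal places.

4.779 years

Periodic yield y = 0.01275. Discount each cash flow and weight by its period:
  t   CF        PV=CF/(1+0.01275)^t    t·PV
  1         1.00         0.9874         0.9874
  2         1.00         0.9750         1.9500
  3         1.00         0.9627         2.8881
  4         1.00         0.9506         3.8023
  5         1.00         0.9386         4.6931
  6         1.00         0.9268         5.5608
  7         1.00         0.9151         6.4059
  8         1.00         0.9036         7.2289
  9         1.00         0.8922         8.0301
  10      101.00        88.9813       889.8132
  Σ                     97.4334       931.3599
Price P = Σ PV = 97.4334.
Macaulay duration = Σ(t·PV) / P = 931.3599 / 97.4334 = 9.55894 half-year periods.
In years: 9.55894 / 2 = 4.77947 years.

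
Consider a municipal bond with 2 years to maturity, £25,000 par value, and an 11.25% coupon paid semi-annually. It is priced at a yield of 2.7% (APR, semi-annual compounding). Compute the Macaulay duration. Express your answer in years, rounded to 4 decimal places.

Periodic yield y = 0.0135. Discount each cash flow and weight by its period:
  t   CF        PV=CF/(1+0.0135)^t    t·PV
  1     1,406.25     1,387.5185     1,387.5185
  2     1,406.25     1,369.0365     2,738.0730
  3     1,406.25     1,350.8007     4,052.4021
  4    26,406.25    25,027.1686   100,108.6742
  Σ                 29,134.5243   108,286.6678
Price P = Σ PV = 29,134.5243.
Macaulay duration = Σ(t·PV) / P = 108,286.6678 / 29,134.5243 = 3.71678 half-year periods.
In years: 3.71678 / 2 = 1.85839 years.

1.8584 years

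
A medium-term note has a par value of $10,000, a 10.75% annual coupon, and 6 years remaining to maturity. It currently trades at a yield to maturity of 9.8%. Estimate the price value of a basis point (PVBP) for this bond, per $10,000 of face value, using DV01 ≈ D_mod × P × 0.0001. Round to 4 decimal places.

Periodic yield y = 0.098.
  t   CF        PV=CF/(1+0.098)^t    t·PV
  1     1,075.00       979.0528       979.0528
  2     1,075.00       891.6692     1,783.3385
  3     1,075.00       812.0849     2,436.2547
  4     1,075.00       739.6037     2,958.4150
  5     1,075.00       673.5918     3,367.9588
  6    11,075.00     6,320.1836    37,921.1016
  Σ                 10,416.1861    49,446.1214
P = 10,416.1861; D_Mac = 4.74705 yrs; D_mod = 4.32336 yrs.
DV01 ≈ 4.32336 × 10,416.1861 × 0.0001 = 4.503290.

$4.5033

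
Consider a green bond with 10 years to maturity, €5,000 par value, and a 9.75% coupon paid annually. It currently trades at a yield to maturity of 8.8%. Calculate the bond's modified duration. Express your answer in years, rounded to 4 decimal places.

6.3557 years

Periodic yield y = 0.088. First find Macaulay duration:
  t   CF        PV=CF/(1+0.088)^t    t·PV
  1       487.50       448.0699       448.0699
  2       487.50       411.8289       823.6578
  3       487.50       378.5192     1,135.5577
  4       487.50       347.9037     1,391.6148
  5       487.50       319.7644     1,598.8221
  6       487.50       293.9011     1,763.4067
  7       487.50       270.1297     1,890.9080
  8       487.50       248.2810     1,986.2479
  9       487.50       228.1994     2,053.7949
  10    5,487.50     2,360.9434    23,609.4342
  Σ                  5,307.5408    36,701.5139
P = 5,307.5408; Macaulay duration = 36,701.5139 / 5,307.5408 = 6.91498 years.
Modified duration = D_Mac / (1 + y) = 6.91498 / 1.088 = 6.35568 years.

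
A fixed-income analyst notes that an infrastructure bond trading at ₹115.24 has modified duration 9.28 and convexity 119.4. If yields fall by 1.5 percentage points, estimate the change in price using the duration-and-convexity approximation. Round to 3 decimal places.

+₹17.589

Duration effect: -D_mod·Δy = -9.28 × (-0.015) = +0.139200
Convexity effect: ½·C·(Δy)² = 0.5 × 119.4 × (-0.015)² = +0.0134325
ΔP/P ≈ +0.139200 + 0.0134325 = +0.1526325
ΔP ≈ 115.24 × (+0.1526325) = +17.5893693.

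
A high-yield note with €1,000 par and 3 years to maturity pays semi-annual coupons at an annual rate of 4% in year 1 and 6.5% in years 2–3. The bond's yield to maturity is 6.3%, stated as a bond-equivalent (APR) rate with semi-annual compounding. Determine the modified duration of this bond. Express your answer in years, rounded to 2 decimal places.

Periodic yield y = 0.0315. First find Macaulay duration:
  t   CF        PV=CF/(1+0.0315)^t    t·PV
  1        20.00        19.3892        19.3892
  2        20.00        18.7971        37.5943
  3        32.50        29.6125        88.8376
  4        32.50        28.7082       114.8329
  5        32.50        27.8315       139.1577
  6     1,032.50       857.1852     5,143.1112
  Σ                    981.5239     5,542.9230
P = 981.5239; Macaulay duration = 5,542.9230 / 981.5239 = 5.64726 half-year periods = 2.82363 years.
Modified duration = D_Mac / (1 + y) = 2.82363 / 1.0315 = 2.73740 years.

2.74 years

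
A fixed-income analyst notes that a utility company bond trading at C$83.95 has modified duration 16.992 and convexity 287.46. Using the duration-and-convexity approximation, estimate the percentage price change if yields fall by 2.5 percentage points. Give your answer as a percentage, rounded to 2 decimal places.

+51.46%

Duration effect: -D_mod·Δy = -16.992 × (-0.025) = +0.424800
Convexity effect: ½·C·(Δy)² = 0.5 × 287.46 × (-0.025)² = +0.08983125
ΔP/P ≈ +0.424800 + 0.08983125 = +0.51463125
= +51.463125%.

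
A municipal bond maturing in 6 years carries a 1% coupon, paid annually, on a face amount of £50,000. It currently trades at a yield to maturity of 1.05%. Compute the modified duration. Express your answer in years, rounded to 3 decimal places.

Periodic yield y = 0.0105. First find Macaulay duration:
  t   CF        PV=CF/(1+0.0105)^t    t·PV
  1       500.00       494.8046       494.8046
  2       500.00       489.6631       979.3262
  3       500.00       484.5751     1,453.7252
  4       500.00       479.5399     1,918.1595
  5       500.00       474.5570     2,372.7852
  6    50,500.00    47,432.2221   284,593.3327
  Σ                 49,855.3617   291,812.1333
P = 49,855.3617; Macaulay duration = 291,812.1333 / 49,855.3617 = 5.85317 years.
Modified duration = D_Mac / (1 + y) = 5.85317 / 1.0105 = 5.79235 years.

5.792 years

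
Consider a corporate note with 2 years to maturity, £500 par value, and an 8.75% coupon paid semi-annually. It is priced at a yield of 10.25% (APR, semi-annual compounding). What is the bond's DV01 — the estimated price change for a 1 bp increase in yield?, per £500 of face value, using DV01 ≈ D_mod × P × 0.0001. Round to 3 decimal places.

Periodic yield y = 0.05125.
  t   CF        PV=CF/(1+0.05125)^t    t·PV
  1       21.875        20.8086        20.8086
  2       21.875        19.7941        39.5882
  3       21.875        18.8291        56.4874
  4      521.875       427.3094     1,709.2376
  Σ                    486.7412     1,826.1218
P = 486.7412; D_Mac = 3.75173 half-year periods = 1.87587 yrs; D_mod = 1.78441 yrs.
DV01 ≈ 1.78441 × 486.7412 × 0.0001 = 0.086855.

£0.087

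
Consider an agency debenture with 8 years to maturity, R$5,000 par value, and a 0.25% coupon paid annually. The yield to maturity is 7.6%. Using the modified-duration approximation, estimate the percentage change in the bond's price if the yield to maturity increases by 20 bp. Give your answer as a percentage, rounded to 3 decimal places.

Periodic yield y = 0.076. Modified duration first:
  t   CF        PV=CF/(1+0.076)^t    t·PV
  1        12.50        11.6171        11.6171
  2        12.50        10.7966        21.5931
  3        12.50        10.0340        30.1019
  4        12.50         9.3253        37.3010
  5        12.50         8.6666        43.3330
  6        12.50         8.0545        48.3268
  7        12.50         7.4856        52.3989
  8     5,012.50     2,789.6917    22,317.5338
  Σ                  2,855.6712    22,562.2057
P = 2,855.6712; D_Mac = 7.90084 yrs; D_mod = 7.90084/(1+0.076) = 7.34279 yrs.
ΔP/P ≈ -D_mod · Δy = -7.34279 × (+0.002) = -0.014686 = -1.4686%.

-1.469%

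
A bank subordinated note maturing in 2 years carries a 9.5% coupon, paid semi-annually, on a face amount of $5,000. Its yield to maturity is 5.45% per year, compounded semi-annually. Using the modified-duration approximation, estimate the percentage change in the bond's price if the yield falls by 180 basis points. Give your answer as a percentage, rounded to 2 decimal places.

+3.28%

Periodic yield y = 0.02725. Modified duration first:
  t   CF        PV=CF/(1+0.02725)^t    t·PV
  1       237.50       231.1998       231.1998
  2       237.50       225.0667       450.1335
  3       237.50       219.0964       657.2891
  4     5,237.50     4,703.4815    18,813.9258
  Σ                  5,378.8444    20,152.5482
P = 5,378.8444; D_Mac = 3.74663 half-year periods = 1.87332 yrs; D_mod = 1.87332/(1+0.02725) = 1.82362 yrs.
ΔP/P ≈ -D_mod · Δy = -1.82362 × (-0.018) = +0.032825 = +3.2825%.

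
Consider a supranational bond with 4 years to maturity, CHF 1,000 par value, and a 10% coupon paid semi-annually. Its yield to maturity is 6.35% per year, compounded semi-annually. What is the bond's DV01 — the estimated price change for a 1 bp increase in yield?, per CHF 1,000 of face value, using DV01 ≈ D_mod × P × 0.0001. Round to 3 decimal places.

CHF 0.375

Periodic yield y = 0.03175.
  t   CF        PV=CF/(1+0.03175)^t    t·PV
  1        50.00        48.4614        48.4614
  2        50.00        46.9701        93.9401
  3        50.00        45.5246       136.5739
  4        50.00        44.1237       176.4949
  5        50.00        42.7659       213.8295
  6        50.00        41.4499       248.6992
  7        50.00        40.1743       281.2203
  8     1,050.00       817.6990     6,541.5922
  Σ                  1,127.1689     7,740.8115
P = 1,127.1689; D_Mac = 6.86748 half-year periods = 3.43374 yrs; D_mod = 3.32807 yrs.
DV01 ≈ 3.32807 × 1,127.1689 × 0.0001 = 0.375130.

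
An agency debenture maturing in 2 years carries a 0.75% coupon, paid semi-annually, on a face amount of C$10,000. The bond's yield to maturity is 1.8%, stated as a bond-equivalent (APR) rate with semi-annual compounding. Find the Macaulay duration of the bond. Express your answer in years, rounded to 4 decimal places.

Periodic yield y = 0.009. Discount each cash flow and weight by its period:
  t   CF        PV=CF/(1+0.009)^t    t·PV
  1        37.50        37.1655        37.1655
  2        37.50        36.8340        73.6680
  3        37.50        36.5055       109.5164
  4    10,037.50     9,684.1363    38,736.5452
  Σ                  9,794.6413    38,956.8951
Price P = Σ PV = 9,794.6413.
Macaulay duration = Σ(t·PV) / P = 38,956.8951 / 9,794.6413 = 3.97737 half-year periods.
In years: 3.97737 / 2 = 1.98868 years.

1.9887 years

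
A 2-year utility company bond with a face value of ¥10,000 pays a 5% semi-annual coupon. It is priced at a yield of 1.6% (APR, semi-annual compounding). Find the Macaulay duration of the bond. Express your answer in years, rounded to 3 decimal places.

1.931 years

Periodic yield y = 0.008. Discount each cash flow and weight by its period:
  t   CF        PV=CF/(1+0.008)^t    t·PV
  1       250.00       248.0159       248.0159
  2       250.00       246.0475       492.0950
  3       250.00       244.0947       732.2842
  4    10,250.00     9,928.4565    39,713.8260
  Σ                 10,666.6146    41,186.2210
Price P = Σ PV = 10,666.6146.
Macaulay duration = Σ(t·PV) / P = 41,186.2210 / 10,666.6146 = 3.86123 half-year periods.
In years: 3.86123 / 2 = 1.93061 years.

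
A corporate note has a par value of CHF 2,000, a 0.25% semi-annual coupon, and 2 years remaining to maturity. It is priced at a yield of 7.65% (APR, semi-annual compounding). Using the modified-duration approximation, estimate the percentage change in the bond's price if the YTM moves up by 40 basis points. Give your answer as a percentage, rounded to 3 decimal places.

-0.769%

Periodic yield y = 0.03825. Modified duration first:
  t   CF        PV=CF/(1+0.03825)^t    t·PV
  1         2.50         2.4079         2.4079
  2         2.50         2.3192         4.6384
  3         2.50         2.2337         6.7012
  4     2,002.50     1,723.3154     6,893.2615
  Σ                  1,730.2762     6,907.0091
P = 1,730.2762; D_Mac = 3.99185 half-year periods = 1.99593 yrs; D_mod = 1.99593/(1+0.03825) = 1.92240 yrs.
ΔP/P ≈ -D_mod · Δy = -1.92240 × (+0.004) = -0.007690 = -0.7690%.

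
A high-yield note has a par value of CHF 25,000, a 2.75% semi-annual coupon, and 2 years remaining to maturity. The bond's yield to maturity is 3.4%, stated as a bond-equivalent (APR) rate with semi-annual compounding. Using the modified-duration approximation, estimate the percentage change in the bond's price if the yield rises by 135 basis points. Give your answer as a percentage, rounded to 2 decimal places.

Periodic yield y = 0.017. Modified duration first:
  t   CF        PV=CF/(1+0.017)^t    t·PV
  1       343.75       338.0039       338.0039
  2       343.75       332.3539       664.7078
  3       343.75       326.7983       980.3950
  4    25,343.75    23,691.2003    94,764.8011
  Σ                 24,688.3565    96,747.9079
P = 24,688.3565; D_Mac = 3.91877 half-year periods = 1.95938 yrs; D_mod = 1.95938/(1+0.017) = 1.92663 yrs.
ΔP/P ≈ -D_mod · Δy = -1.92663 × (+0.0135) = -0.026010 = -2.6010%.

-2.60%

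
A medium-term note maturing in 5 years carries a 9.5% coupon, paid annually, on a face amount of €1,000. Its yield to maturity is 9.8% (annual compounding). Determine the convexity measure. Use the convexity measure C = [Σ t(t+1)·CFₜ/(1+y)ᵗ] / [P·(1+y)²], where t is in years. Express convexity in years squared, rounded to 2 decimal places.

With y = 0.098:
  t   CF        PV=CF/(1+0.098)^t    t·PV        t(t+1)·PV
  1        95.00        86.5209        86.5209         173.0419
  2        95.00        78.7987       157.5974         472.7921
  3        95.00        71.7656       215.2969         861.1877
  4        95.00        65.3603       261.4413       1,307.2066
  5     1,095.00       686.1237     3,430.6185      20,583.7109
  Σ                    988.5693     4,151.4750      23,397.9392
P = 988.5693.
Convexity = Σ t(t+1)·PV / [P·(1+y)²] = 23,397.9392 / (988.5693 × 1.205604) = 19.63206.

19.63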